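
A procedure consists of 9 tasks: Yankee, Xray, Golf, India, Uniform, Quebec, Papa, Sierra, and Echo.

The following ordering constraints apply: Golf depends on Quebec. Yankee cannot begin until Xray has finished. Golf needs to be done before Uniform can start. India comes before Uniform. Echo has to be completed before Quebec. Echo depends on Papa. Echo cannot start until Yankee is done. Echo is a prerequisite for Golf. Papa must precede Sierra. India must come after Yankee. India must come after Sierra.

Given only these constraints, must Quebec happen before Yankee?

The constraints actually force Yankee before Quebec (via Yankee → Echo → Quebec), not the other way around.
So Quebec never precedes Yankee.

No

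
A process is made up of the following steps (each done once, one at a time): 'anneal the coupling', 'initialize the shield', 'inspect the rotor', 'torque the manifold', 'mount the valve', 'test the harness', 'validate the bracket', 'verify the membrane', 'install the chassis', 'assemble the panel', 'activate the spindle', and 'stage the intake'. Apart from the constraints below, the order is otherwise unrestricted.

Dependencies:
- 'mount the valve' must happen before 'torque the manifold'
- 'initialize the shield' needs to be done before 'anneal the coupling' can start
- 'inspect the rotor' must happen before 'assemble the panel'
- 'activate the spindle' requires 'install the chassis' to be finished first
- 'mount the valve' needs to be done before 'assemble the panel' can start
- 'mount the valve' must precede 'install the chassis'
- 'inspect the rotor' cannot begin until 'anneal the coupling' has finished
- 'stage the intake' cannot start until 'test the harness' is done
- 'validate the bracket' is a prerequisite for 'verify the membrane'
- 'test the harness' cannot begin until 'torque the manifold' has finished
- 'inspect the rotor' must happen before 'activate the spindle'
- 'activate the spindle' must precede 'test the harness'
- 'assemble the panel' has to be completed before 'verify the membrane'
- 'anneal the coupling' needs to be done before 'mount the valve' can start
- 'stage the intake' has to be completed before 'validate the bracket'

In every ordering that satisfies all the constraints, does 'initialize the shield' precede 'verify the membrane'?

Chaining the stated constraints: 'initialize the shield' → 'anneal the coupling' → 'inspect the rotor' → 'assemble the panel' → 'verify the membrane'.
That forces 'initialize the shield' before 'verify the membrane' in every valid schedule.

Yes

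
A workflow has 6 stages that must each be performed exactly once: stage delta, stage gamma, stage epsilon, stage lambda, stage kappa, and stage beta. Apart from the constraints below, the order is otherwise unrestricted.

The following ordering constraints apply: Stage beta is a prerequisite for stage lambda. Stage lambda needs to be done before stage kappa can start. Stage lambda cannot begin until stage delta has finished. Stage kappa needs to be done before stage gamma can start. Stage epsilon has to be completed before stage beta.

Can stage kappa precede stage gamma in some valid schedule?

Stage kappa is actually forced before stage gamma by the constraints, so certainly some valid ordering has stage kappa first.

Yes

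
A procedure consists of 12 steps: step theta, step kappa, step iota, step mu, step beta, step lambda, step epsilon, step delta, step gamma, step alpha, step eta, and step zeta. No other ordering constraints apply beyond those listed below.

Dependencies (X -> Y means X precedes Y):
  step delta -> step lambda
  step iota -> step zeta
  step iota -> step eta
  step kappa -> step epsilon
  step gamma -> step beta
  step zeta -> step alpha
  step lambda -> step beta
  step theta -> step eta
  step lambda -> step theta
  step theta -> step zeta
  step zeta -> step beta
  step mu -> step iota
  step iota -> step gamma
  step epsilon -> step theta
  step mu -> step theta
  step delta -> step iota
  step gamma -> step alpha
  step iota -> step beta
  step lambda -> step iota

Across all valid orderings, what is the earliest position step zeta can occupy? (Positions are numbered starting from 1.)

Working backwards through the constraints from step zeta, its full set of required predecessors is step theta, step kappa, step iota, step mu, step lambda, step epsilon, step delta — 7 of them.
So at minimum 7 steps come before step zeta, putting step zeta no earlier than position 8. That position is achievable by scheduling exactly those predecessors first.

8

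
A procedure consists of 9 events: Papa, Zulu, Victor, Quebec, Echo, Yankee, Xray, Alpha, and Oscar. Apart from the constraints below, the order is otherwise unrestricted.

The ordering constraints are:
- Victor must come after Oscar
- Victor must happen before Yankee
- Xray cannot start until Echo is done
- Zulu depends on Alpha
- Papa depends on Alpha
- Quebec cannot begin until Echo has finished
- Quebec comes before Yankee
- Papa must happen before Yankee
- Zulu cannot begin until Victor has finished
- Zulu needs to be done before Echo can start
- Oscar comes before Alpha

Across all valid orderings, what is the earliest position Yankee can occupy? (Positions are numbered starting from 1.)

The events that are forced before Yankee, directly or transitively, are Papa, Zulu, Victor, Quebec, Echo, Alpha, Oscar. That's 7 events.
So at minimum 7 events come before Yankee, putting Yankee no earlier than position 8. That position is achievable by scheduling exactly those predecessors first.

8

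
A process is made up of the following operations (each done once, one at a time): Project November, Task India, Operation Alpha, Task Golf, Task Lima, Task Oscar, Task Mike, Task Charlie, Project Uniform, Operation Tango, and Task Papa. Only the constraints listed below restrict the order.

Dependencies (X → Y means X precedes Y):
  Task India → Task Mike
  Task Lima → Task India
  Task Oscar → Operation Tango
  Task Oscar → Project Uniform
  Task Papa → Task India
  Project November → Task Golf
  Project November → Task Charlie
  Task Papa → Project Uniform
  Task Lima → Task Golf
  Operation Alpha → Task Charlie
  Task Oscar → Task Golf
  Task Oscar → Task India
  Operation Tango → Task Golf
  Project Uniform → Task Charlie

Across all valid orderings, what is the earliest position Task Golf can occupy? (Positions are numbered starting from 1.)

5

Every operation that must precede Task Golf has to come before it. Tracing all chains that end at Task Golf, those operations are: Project November, Task Lima, Task Oscar, Operation Tango — 4 in total.
With 4 mandatory predecessors, the earliest Task Golf can sit is position 4+1 = 5, and placing just those 4 first achieves it.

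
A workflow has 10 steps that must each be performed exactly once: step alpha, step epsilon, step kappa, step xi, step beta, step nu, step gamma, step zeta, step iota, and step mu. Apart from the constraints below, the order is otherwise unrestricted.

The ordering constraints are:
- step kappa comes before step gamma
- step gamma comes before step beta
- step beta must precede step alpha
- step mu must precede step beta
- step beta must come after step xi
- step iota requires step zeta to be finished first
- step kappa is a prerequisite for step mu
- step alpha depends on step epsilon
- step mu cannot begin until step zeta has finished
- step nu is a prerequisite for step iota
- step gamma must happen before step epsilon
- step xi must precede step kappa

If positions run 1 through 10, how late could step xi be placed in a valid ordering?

4

The steps that are forced after step xi, directly or by a chain of constraints, are step alpha, step epsilon, step kappa, step beta, step gamma, step mu. That's 6 steps.
So at least 6 steps follow step xi, putting step xi no later than position 4. That position is achievable by scheduling everything else first.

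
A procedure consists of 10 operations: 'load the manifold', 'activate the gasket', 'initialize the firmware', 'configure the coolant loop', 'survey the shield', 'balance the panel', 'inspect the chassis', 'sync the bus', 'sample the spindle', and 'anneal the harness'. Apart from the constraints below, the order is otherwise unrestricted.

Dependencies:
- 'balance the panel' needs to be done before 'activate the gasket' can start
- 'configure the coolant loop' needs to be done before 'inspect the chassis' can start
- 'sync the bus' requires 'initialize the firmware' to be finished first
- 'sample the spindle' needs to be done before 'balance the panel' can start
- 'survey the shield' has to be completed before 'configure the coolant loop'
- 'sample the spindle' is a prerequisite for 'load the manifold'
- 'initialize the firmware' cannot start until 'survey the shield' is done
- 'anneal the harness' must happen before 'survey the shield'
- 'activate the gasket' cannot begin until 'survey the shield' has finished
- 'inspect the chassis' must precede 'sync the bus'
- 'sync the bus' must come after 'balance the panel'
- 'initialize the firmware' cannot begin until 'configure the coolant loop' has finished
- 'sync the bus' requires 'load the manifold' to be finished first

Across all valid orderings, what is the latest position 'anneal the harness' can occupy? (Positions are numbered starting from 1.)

The operations that are forced after 'anneal the harness', directly or by a chain of constraints, are 'activate the gasket', 'initialize the firmware', 'configure the coolant loop', 'survey the shield', 'inspect the chassis', 'sync the bus'. That's 6 operations.
So at least 6 operations follow 'anneal the harness', putting 'anneal the harness' no later than position 4. That position is achievable by scheduling everything else first.

4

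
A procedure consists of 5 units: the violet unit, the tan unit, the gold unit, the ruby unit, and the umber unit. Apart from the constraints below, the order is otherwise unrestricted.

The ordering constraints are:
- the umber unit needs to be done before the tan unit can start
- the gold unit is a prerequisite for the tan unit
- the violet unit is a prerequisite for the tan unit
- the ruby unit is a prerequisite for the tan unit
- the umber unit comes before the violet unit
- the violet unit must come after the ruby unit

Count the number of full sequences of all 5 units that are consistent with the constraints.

8

3 units have no prerequisites (the gold unit, the ruby unit, the umber unit), so any of them could come first.
Systematically extending each partial ordering one unit at a time and counting, there are 8 complete orderings.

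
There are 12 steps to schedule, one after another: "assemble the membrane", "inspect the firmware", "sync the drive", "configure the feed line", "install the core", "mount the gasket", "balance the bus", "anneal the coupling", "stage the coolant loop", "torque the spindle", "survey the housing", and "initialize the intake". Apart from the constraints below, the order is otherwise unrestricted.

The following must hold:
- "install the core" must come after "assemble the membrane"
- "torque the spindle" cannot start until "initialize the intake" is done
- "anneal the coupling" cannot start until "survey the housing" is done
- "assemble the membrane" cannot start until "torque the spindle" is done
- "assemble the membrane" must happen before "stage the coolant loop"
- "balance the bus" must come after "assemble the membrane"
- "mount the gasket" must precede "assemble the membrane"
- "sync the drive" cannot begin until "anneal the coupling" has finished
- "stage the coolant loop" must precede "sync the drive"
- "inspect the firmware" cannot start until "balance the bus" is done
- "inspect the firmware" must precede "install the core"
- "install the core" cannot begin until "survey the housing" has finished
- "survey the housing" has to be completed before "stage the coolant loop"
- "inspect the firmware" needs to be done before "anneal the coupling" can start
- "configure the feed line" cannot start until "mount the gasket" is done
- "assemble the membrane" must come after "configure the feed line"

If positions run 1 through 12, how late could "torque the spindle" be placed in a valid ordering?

Every step that must follow "torque the spindle" has to come after it. Tracing all chains starting from "torque the spindle", those steps are: "assemble the membrane", "inspect the firmware", "sync the drive", "install the core", "balance the bus", "anneal the coupling", "stage the coolant loop" — 7 in total.
With 7 mandatory successors out of 12 steps total, the latest slot for "torque the spindle" is 12−7 = 5, and it's reachable by doing all non-successors before "torque the spindle".

5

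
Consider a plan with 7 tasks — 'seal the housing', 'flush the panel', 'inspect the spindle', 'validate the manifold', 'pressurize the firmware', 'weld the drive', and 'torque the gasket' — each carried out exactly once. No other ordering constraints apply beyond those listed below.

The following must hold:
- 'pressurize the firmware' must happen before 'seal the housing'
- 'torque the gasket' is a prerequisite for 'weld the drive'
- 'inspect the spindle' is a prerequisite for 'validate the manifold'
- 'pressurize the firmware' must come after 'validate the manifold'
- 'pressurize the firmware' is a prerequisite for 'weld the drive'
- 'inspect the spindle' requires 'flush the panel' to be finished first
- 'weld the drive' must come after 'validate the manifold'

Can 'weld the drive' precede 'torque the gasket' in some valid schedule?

No

There is a dependency chain 'torque the gasket' → 'weld the drive', so 'weld the drive' always comes after 'torque the gasket'.
Hence 'weld the drive' can never be scheduled before 'torque the gasket'.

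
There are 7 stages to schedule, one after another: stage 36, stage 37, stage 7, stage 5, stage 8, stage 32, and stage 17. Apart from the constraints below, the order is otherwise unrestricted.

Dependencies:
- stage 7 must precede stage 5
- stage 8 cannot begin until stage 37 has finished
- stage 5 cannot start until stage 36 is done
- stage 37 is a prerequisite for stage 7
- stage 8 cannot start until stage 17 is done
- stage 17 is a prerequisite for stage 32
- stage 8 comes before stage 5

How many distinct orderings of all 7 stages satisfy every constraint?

121

3 stages have no prerequisites (stage 36, stage 37, stage 17), so any of them could come first.
Systematically extending each partial ordering one stage at a time and counting, there are 121 complete orderings.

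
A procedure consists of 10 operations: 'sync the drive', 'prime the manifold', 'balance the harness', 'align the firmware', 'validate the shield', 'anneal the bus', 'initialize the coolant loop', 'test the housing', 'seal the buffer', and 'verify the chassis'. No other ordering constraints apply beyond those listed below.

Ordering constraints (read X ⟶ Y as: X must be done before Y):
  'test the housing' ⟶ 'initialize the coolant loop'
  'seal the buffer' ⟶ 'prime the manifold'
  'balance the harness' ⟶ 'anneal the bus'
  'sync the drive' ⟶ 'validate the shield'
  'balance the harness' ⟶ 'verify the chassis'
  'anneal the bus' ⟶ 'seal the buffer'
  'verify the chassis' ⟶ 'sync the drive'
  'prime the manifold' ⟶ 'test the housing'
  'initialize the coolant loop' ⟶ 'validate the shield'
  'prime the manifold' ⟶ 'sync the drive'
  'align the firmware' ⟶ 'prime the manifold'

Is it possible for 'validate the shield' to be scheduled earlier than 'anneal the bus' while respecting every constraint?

No

The constraints give a chain 'anneal the bus' → 'seal the buffer' → 'prime the manifold' → 'sync the drive' → 'validate the shield', which forces 'anneal the bus' before 'validate the shield'.
Hence 'validate the shield' can never be scheduled before 'anneal the bus'.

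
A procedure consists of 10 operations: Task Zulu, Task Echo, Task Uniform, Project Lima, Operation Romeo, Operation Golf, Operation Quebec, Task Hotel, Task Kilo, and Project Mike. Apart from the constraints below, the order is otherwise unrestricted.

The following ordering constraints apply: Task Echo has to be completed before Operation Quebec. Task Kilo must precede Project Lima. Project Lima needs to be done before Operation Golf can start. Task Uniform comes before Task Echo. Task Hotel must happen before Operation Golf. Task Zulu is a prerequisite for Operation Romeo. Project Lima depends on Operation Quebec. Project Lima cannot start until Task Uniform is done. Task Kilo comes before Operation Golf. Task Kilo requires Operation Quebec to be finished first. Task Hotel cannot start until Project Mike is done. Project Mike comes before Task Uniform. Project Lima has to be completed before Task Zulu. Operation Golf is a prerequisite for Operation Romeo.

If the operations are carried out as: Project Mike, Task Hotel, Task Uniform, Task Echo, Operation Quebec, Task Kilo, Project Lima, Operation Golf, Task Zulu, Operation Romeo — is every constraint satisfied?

Yes

Every stated constraint is respected: Task Hotel sits at position 2, ahead of Operation Golf at position 8, and each of the other listed pairs likewise has the predecessor earlier in the sequence.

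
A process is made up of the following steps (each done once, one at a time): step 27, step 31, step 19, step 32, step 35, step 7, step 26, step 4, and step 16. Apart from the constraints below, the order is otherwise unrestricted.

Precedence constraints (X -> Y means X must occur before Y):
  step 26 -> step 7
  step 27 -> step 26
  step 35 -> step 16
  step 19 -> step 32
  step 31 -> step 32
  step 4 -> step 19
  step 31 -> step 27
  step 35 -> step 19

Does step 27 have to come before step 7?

There is a constraint chain step 27 → step 26 → step 7.
That forces step 27 before step 7 in every valid schedule.

Yes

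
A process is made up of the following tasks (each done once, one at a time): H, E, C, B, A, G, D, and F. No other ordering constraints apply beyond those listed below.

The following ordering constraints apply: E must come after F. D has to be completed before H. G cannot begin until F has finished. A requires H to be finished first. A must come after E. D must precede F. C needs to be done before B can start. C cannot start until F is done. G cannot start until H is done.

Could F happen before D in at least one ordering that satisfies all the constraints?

No

Following D → F, D must precede F in every valid ordering.
Hence F can never be scheduled before D.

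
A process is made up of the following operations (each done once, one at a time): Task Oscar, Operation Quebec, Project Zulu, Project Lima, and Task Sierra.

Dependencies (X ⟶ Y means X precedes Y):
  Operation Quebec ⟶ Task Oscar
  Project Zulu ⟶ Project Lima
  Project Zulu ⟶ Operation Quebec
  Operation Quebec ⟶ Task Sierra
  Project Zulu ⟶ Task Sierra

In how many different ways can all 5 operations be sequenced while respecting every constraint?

Project Zulu is the only operation with nothing required before it, so every ordering starts there.
Enumerating by repeatedly choosing an available operation (one whose prerequisites are all placed) gives 8 distinct complete orderings.

8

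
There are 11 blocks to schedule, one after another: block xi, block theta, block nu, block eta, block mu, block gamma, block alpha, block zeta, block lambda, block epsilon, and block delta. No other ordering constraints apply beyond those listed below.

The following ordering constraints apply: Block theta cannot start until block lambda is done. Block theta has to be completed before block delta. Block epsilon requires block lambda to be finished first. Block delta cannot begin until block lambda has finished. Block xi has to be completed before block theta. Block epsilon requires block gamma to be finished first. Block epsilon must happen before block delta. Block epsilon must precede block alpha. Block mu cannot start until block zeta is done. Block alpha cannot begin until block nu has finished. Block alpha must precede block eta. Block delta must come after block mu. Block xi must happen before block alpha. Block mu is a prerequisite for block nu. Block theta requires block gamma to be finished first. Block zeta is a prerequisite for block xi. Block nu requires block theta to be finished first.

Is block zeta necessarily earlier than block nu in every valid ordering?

There is a constraint chain block zeta → block mu → block nu.
So block zeta must precede block nu in any valid ordering.

Yes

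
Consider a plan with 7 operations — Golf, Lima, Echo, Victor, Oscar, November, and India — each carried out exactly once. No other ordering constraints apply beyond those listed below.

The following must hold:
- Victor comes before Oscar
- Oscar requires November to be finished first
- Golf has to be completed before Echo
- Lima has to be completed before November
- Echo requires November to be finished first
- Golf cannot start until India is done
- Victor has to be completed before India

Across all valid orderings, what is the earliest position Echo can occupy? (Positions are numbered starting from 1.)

6

Working backwards through the constraints from Echo, its full set of required predecessors is Golf, Lima, Victor, November, India — 5 of them.
With 5 mandatory predecessors, the earliest Echo can sit is position 5+1 = 6, and placing just those 5 first achieves it.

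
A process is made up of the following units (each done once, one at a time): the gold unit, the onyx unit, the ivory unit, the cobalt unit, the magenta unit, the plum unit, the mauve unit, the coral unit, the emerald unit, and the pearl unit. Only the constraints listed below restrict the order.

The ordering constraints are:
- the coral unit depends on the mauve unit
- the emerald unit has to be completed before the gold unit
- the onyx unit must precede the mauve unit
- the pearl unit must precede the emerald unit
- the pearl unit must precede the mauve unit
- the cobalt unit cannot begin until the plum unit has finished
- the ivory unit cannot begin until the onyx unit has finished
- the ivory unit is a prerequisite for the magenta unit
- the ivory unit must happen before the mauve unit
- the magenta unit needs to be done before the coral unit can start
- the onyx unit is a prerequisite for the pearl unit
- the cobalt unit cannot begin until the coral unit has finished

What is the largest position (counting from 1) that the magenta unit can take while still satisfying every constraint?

The units that are forced after the magenta unit, directly or by a chain of constraints, are the cobalt unit, the coral unit. That's 2 units.
So at least 2 units follow the magenta unit, putting the magenta unit no later than position 8. That position is achievable by scheduling everything else first.

8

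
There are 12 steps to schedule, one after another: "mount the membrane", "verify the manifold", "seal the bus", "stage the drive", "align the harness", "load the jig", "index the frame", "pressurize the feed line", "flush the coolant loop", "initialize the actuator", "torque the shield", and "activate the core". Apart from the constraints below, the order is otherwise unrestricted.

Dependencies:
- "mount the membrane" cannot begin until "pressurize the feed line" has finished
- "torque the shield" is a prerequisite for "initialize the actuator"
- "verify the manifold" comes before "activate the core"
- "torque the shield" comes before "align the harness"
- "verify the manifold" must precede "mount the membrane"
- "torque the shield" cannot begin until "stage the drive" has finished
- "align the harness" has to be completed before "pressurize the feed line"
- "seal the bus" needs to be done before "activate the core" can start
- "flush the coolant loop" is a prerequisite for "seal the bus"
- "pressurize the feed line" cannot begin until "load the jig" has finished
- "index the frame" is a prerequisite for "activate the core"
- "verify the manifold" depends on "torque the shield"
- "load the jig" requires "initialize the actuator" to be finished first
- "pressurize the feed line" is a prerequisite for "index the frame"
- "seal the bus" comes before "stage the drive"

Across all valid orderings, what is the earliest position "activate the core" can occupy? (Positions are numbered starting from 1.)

Working backwards through the constraints from "activate the core", its full set of required predecessors is "verify the manifold", "seal the bus", "stage the drive", "align the harness", "load the jig", "index the frame", "pressurize the feed line", "flush the coolant loop", "initialize the actuator", "torque the shield" — 10 of them.
So at minimum 10 steps come before "activate the core", putting "activate the core" no earlier than position 11. That position is achievable by scheduling exactly those predecessors first.

11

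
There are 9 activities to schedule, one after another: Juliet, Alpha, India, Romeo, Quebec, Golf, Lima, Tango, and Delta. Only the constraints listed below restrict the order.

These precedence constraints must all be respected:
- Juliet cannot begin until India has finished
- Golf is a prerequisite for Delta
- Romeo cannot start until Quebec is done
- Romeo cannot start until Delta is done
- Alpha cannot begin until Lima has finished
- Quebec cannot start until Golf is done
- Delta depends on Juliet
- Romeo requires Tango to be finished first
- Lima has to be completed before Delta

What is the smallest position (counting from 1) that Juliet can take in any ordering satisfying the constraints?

The only activity forced before Juliet (directly or transitively) is India.
With 1 mandatory predecessor, the earliest Juliet can sit is position 1+1 = 2, and placing just that one first achieves it.

2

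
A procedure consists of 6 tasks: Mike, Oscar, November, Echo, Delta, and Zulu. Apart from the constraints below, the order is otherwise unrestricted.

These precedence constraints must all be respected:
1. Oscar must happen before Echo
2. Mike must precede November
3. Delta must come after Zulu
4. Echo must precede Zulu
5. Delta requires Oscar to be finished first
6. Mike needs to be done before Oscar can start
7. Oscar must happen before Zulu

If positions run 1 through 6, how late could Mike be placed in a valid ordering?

1

Every task that must follow Mike has to come after it. Tracing all chains starting from Mike, those tasks are: Oscar, November, Echo, Delta, Zulu — 5 in total.
With 5 mandatory successors out of 6 tasks total, the latest slot for Mike is 6−5 = 1, and it's reachable by doing all non-successors before Mike.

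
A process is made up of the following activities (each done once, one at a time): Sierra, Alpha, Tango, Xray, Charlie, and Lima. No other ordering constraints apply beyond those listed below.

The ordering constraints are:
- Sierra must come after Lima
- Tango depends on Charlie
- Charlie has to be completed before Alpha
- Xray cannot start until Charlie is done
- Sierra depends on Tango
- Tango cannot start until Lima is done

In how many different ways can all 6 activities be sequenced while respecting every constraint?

32

2 activities have no prerequisites (Charlie, Lima), so any of them could come first.
Counting all ways to extend the partial order to a total order gives 32.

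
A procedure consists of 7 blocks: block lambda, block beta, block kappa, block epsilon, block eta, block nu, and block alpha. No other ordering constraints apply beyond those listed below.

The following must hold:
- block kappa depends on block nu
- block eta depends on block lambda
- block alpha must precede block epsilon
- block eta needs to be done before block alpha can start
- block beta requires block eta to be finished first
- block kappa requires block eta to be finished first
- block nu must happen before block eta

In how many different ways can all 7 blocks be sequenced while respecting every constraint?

24

The blocks with no prerequisites are block lambda, block nu; any of them can be placed first.
Systematically extending each partial ordering one block at a time and counting, there are 24 complete orderings.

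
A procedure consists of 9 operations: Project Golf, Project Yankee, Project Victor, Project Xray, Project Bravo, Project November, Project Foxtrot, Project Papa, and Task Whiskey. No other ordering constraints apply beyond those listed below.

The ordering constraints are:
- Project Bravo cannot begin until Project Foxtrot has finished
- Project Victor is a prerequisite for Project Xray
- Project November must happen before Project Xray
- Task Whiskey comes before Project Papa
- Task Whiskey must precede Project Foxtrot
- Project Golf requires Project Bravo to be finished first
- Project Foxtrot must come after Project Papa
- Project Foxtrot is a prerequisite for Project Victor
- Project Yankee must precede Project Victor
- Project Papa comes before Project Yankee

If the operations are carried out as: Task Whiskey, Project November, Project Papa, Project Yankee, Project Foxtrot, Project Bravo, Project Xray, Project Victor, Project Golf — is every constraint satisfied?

Here Project Victor comes after Project Xray.
But one of the constraints requires Project Victor before Project Xray, so this ordering violates it.

No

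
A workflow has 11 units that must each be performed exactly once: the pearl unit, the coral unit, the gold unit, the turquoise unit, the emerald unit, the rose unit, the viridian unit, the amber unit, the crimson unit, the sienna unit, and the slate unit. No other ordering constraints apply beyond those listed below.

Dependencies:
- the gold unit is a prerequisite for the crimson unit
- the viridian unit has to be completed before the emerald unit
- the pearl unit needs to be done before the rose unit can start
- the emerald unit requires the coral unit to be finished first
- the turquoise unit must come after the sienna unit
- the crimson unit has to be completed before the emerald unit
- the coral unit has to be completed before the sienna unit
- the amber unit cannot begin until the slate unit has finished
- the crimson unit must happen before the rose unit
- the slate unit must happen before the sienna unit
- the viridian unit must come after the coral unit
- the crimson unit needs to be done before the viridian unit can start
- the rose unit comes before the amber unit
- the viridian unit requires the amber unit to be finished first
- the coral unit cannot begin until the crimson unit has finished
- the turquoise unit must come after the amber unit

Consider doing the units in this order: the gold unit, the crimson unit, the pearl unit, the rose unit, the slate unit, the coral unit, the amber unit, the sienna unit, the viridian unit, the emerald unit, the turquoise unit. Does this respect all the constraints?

Yes

Checking each listed constraint against this order: for instance, the crimson unit is in position 2 and the emerald unit in position 10, so that constraint holds — and the remaining constraints check out the same way.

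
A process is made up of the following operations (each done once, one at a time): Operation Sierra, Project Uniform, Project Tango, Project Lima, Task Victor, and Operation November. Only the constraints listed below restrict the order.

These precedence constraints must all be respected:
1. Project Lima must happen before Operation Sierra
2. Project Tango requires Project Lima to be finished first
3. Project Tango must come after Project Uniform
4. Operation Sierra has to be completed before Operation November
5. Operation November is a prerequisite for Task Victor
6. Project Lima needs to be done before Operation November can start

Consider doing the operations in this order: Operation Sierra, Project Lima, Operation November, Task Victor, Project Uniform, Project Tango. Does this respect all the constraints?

No

Here Project Lima comes after Operation Sierra.
But one of the constraints requires Project Lima before Operation Sierra, so this ordering violates it.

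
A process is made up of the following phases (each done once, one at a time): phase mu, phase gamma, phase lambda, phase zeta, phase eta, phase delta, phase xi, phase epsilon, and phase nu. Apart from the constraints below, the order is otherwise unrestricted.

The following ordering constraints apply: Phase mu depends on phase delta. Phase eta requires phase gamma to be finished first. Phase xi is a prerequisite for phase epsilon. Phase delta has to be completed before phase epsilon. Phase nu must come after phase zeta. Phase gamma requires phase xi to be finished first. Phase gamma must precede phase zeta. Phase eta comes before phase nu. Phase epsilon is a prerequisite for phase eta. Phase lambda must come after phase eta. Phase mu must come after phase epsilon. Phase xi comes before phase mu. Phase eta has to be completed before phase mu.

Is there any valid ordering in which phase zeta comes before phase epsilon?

Yes

Nothing in the constraints forces phase epsilon before phase zeta — there is no chain from phase epsilon to phase zeta.
So a valid ordering placing phase zeta earlier than phase epsilon exists.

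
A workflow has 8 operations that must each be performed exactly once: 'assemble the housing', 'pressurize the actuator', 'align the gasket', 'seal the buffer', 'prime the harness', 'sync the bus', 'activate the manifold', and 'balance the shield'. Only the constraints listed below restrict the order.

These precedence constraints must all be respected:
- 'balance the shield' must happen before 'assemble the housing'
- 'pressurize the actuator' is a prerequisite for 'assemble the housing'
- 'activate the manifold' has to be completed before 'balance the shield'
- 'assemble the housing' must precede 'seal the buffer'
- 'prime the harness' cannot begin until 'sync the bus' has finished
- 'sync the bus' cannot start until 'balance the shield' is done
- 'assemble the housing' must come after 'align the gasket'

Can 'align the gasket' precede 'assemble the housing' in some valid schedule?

Every valid ordering already has 'align the gasket' before 'assemble the housing' (the constraints require it), so in particular at least one does.

Yes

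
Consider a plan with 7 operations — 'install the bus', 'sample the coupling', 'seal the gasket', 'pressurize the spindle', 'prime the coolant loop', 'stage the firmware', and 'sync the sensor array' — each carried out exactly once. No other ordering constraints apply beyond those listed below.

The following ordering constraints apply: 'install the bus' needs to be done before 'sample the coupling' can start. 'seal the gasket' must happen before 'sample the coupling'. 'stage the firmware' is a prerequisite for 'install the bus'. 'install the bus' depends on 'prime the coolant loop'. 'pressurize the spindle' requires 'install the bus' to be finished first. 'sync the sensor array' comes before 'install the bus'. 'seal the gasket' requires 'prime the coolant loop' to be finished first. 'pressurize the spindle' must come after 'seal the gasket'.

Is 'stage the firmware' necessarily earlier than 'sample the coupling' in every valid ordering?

Following the dependencies: 'stage the firmware' → 'install the bus' → 'sample the coupling'.
That forces 'stage the firmware' before 'sample the coupling' in every valid schedule.

Yes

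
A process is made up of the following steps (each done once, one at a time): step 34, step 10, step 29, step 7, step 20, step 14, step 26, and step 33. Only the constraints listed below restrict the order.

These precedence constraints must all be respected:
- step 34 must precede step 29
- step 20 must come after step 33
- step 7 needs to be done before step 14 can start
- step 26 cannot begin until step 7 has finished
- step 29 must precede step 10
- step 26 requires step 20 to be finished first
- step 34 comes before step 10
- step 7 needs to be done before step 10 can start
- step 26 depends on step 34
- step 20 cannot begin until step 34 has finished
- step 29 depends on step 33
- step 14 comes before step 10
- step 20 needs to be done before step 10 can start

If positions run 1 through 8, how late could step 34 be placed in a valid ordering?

4

The steps that are forced after step 34, directly or by a chain of constraints, are step 10, step 29, step 20, step 26. That's 4 steps.
So at least 4 steps follow step 34, putting step 34 no later than position 4. That position is achievable by scheduling everything else first.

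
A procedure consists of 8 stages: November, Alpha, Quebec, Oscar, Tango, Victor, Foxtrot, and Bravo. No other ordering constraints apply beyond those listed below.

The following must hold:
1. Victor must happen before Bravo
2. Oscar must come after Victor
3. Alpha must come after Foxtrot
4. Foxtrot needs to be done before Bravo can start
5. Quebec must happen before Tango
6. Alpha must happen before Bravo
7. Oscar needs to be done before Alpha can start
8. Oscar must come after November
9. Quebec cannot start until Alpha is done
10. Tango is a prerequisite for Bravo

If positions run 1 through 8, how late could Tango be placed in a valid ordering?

Following the constraints forward from Tango, its only required successor is Bravo.
So at least 1 stage follows Tango, putting Tango no later than position 7. That position is achievable by scheduling everything else first.

7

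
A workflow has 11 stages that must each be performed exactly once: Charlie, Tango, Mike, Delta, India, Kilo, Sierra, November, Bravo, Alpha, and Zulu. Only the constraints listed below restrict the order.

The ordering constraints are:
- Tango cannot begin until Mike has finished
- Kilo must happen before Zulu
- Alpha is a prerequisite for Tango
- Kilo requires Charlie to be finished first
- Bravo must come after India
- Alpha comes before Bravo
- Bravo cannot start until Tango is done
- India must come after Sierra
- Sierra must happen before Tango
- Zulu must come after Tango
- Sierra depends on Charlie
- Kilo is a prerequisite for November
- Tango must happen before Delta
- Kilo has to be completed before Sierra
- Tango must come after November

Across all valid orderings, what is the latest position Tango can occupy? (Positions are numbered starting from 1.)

8

Following every chain forward from Tango, the stages that must come later are Delta, Bravo, Zulu — 3 of them.
With 3 mandatory successors out of 11 stages total, the latest slot for Tango is 11−3 = 8, and it's reachable by doing all non-successors before Tango.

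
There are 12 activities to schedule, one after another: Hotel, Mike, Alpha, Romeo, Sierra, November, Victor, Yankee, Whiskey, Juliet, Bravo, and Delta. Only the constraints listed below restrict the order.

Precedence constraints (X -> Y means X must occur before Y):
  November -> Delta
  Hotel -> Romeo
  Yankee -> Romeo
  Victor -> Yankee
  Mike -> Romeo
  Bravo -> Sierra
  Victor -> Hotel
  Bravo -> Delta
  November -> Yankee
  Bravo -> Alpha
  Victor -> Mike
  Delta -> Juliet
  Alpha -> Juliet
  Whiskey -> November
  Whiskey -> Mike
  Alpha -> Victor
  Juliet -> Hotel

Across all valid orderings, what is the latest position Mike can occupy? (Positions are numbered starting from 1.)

The only activity forced after Mike (directly or by a chain) is Romeo.
With 1 mandatory successor out of 12 activities total, the latest slot for Mike is 12−1 = 11, and it's reachable by doing all non-successors before Mike.

11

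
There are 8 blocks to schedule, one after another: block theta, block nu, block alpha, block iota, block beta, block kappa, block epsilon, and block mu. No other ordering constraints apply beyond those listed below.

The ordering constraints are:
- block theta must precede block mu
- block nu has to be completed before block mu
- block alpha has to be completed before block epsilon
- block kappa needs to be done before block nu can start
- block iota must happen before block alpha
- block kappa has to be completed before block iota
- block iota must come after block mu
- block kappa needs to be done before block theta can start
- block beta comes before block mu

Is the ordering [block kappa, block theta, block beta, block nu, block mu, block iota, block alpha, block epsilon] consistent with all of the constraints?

Yes

Checking each listed constraint against this order: for instance, block kappa is in position 1 and block iota in position 6, so that constraint holds — and the remaining constraints check out the same way.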